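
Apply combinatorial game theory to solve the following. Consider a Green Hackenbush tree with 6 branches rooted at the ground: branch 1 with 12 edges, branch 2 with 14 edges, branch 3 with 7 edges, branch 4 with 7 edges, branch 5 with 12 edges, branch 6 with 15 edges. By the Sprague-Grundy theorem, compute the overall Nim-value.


The tree has 6 branches from the ground vertex.
In Green Hackenbush, the Nim-value of a simple path of length k is k.
Branch 1: length 12, Nim-value = 12
Branch 2: length 14, Nim-value = 14
Branch 3: length 7, Nim-value = 7
Branch 4: length 7, Nim-value = 7
Branch 5: length 12, Nim-value = 12
Branch 6: length 15, Nim-value = 15
Total Nim-value = XOR of all branch values:
0 XOR 12 = 12
12 XOR 14 = 2
2 XOR 7 = 5
5 XOR 7 = 2
2 XOR 12 = 14
14 XOR 15 = 1
Nim-value of the tree = 1

1


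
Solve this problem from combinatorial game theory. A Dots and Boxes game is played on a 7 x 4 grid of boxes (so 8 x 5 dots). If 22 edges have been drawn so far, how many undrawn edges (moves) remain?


Grid: 7 x 4 boxes, i.e. 8 rows and 5 columns of dots.
Horizontal edges: (rows + 1) * cols = 8 * 4 = 32
Vertical edges: rows * (cols + 1) = 7 * 5 = 35
Total edges: 32 + 35 = 67
Edges drawn: 22
Remaining: 67 - 22 = 45

45


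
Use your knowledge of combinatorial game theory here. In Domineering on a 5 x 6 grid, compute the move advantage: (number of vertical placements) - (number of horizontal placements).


Board is 5 x 6 (rows x cols).
Left (vertical) placements: (rows-1) * cols = 4 * 6 = 24
Right (horizontal) placements: rows * (cols-1) = 5 * 5 = 25
Advantage = Left - Right = 24 - 25 = -1

-1


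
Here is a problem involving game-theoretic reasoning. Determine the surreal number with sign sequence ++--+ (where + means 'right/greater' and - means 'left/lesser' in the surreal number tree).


Sign expansion: ++--+
Rule: track bounds (lo, hi), initially (-inf, +inf). On '+', the current value becomes lo and we move to the simplest number in (value, hi): value + 1 if hi = +inf, otherwise the midpoint (value + hi)/2. On '-', the current value becomes hi and we move to value - 1 if lo = -inf, otherwise the midpoint (lo + value)/2.
Start at 0.
Step 1: sign = +, move right. Bounds: (0, +inf). Value = 1
Step 2: sign = +, move right. Bounds: (1, +inf). Value = 2
Step 3: sign = -, move left. Bounds: (1, 2). Value = 3/2
Step 4: sign = -, move left. Bounds: (1, 3/2). Value = 5/4
Step 5: sign = +, move right. Bounds: (5/4, 3/2). Value = 11/8
The surreal number with sign expansion ++--+ is 11/8.

11/8


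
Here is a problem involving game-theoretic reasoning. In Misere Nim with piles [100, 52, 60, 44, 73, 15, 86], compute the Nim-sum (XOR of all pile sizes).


We need the XOR (exclusive or) of all pile sizes.
After XOR-ing pile 1 (size 100): 0 XOR 100 = 100
After XOR-ing pile 2 (size 52): 100 XOR 52 = 80
After XOR-ing pile 3 (size 60): 80 XOR 60 = 108
After XOR-ing pile 4 (size 44): 108 XOR 44 = 64
After XOR-ing pile 5 (size 73): 64 XOR 73 = 9
After XOR-ing pile 6 (size 15): 9 XOR 15 = 6
After XOR-ing pile 7 (size 86): 6 XOR 86 = 80
The Nim-value of this position is 80.

80


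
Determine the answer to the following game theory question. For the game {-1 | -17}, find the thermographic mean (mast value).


Game = {-1 | -17}, a switch {a | b} with numbers a > b.
Its thermograph has left wall a - t and right wall b + t, which meet at t = (a - b)/2, where both equal (a + b)/2. So the mast (mean value) is at (a + b)/2.
Mean = (-1 + (-17))/2 = -18/2 = -9

-9


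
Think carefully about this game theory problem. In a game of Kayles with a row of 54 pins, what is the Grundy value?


Kayles: a move removes 1 or 2 adjacent pins from a contiguous row.
Removing pins from a row of k leaves two independent rows (a, b) with a + b = k - 1 (one pin) or a + b = k - 2 (two pins); an end removal gives a = 0.
By Sprague-Grundy, G(k) = mex{ G(a) XOR G(b) } over all these splits. G(0) = 0.
G(1): splits (0,0):0^0=0 -> mex({0}) = 1
G(2): splits (0,1):0^1=1 (0,0):0^0=0 -> mex({0, 1}) = 2
G(3): splits (0,2):0^2=2 (1,1):1^1=0 (0,1):0^1=1 -> mex({0, 1, 2}) = 3
G(4): splits (0,3):0^3=3 (1,2):1^2=3 (0,2):0^2=2 (1,1):1^1=0 -> mex({0, 2, 3}) = 1
G(5): splits (0,4):0^1=1 (1,3):1^3=2 (2,2):2^2=0 (0,3):0^3=3 (1,2):1^2=3 -> mex({0, 1, 2, 3}) = 4
G(6) = mex({0, 1, 2, 4}) = 3
G(7) = mex({0, 1, 3, 4, 5}) = 2
G(8) = mex({0, 2, 3, 5, 6}) = 1
G(9) = mex({0, 1, 2, 3, 6, 7}) = 4
G(10) = mex({0, 1, 3, 4, 5, 7}) = 2
G(11) = mex({0, 1, 2, 3, 4, 5}) = 6
G(12) = mex({0, 1, 2, 3, 5, 6, 7}) = 4
G(13) = mex({0, 2, 3, 4, 6, 7}) = 1
G(14) = mex({0, 1, 4, 5, 6, 7}) = 2
G(15) = mex({0, 1, 2, 3, 4, 5, 6}) = 7
G(16) = mex({0, 2, 3, 5, 6, 7}) = 1
G(17) = mex({0, 1, 2, 3, 5, 6, 7}) = 4
G(18) = mex({0, 1, 2, 4, 5, 6}) = 3
G(19) = mex({0, 1, 3, 4, 5, 7}) = 2
G(20) = mex({0, 2, 3, 4, 5, 6, 7}) = 1
G(21) = mex({0, 1, 2, 3, 5, 6, 7}) = 4
G(22) = mex({0, 1, 2, 3, 4, 5, 7}) = 6
G(23) = mex({0, 1, 2, 3, 4, 5, 6}) = 7
G(24) = mex({0, 1, 2, 3, 5, 6, 7}) = 4
G(25) = mex({0, 2, 3, 4, 6, 7}) = 1
G(26) = mex({0, 1, 3, 4, 5, 6, 7}) = 2
G(27) = mex({0, 1, 2, 3, 4, 5, 6, 7}) = 8
G(28) = mex({0, 1, 2, 3, 4, 6, 7, 8}) = 5
G(29) = mex({0, 1, 2, 3, 5, 6, 7, 8, 9}) = 4
G(30) = mex({0, 1, 2, 3, 4, 5, 6, 9, 10}) = 7
G(31) = mex({0, 1, 3, 4, 5, 7, 10, 11}) = 2
G(32) = mex({0, 2, 3, 4, 5, 6, 7, 9, 11}) = 1
G(33) = mex({0, 1, 2, 3, 4, 5, 6, 7, 9, 12}) = 8
G(34) = mex({0, 1, 2, 3, 4, 5, 7, 8, 11, 12}) = 6
G(35) = mex({0, 1, 2, 3, 4, 5, 6, 8, 9, 10, 11}) = 7
G(36) = mex({0, 1, 2, 3, 5, 6, 7, 9, 10}) = 4
G(37) = mex({0, 2, 3, 4, 6, 7, 9, 10, 11, 12}) = 1
G(38) = mex({0, 1, 3, 4, 5, 6, 7, 9, 10, 11, 12}) = 2
G(39) = mex({0, 1, 2, 4, 5, 6, 7, 9, 10, 12, 14}) = 3
G(40) = mex({0, 2, 3, 4, 6, 7, 11, 12, 14}) = 1
G(41) = mex({0, 1, 2, 3, 5, 6, 7, 9, 10, 11, 12}) = 4
G(42) = mex({0, 1, 2, 3, 4, 5, 6, 9, 10}) = 7
G(43) = mex({0, 1, 3, 4, 5, 7, 9, 10, 12, 15}) = 2
G(44) = mex({0, 2, 3, 4, 5, 6, 7, 9, 10, 12, 15}) = 1
G(45) = mex({0, 1, 2, 3, 4, 5, 6, 7, 9, 10, 12, 14}) = 8
G(46) = mex({0, 1, 3, 4, 5, 7, 8, 11, 12, 14}) = 2
G(47) = mex({0, 1, 2, 3, 4, 5, 6, 8, 9, 10, 11, 12}) = 7
G(48) = mex({0, 1, 2, 3, 5, 6, 7, 9, 10}) = 4
G(49) = mex({0, 2, 3, 4, 6, 7, 9, 10, 11, 12, 15}) = 1
G(50) = mex({0, 1, 4, 5, 6, 7, 9, 11, 12, 14, 15}) = 2
G(51) = mex({0, 1, 2, 3, 4, 5, 6, 7, 9, 12, 14, 15}) = 8
G(52) = mex({0, 2, 3, 4, 5, 6, 7, 8, 11, 12, 15}) = 1
G(53) = mex({0, 1, 2, 3, 5, 6, 7, 8, 9, 10, 11, 12}) = 4
G(54) = mex({0, 1, 2, 3, 4, 5, 6, 9, 10}) = 7
Therefore G(54) = 7.

7


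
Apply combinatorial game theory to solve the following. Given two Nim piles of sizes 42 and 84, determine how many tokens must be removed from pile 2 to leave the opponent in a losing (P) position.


Piles: 42 and 84
Current XOR: 42 XOR 84 = 126 (non-zero, so this is an N-position).
To make the XOR zero, we need to find a move that balances the piles.
For pile 2 (size 84): target = 84 XOR 126 = 42
We reduce pile 2 from 84 to 42.
Tokens removed: 84 - 42 = 42
Verification: 42 XOR 42 = 0

42


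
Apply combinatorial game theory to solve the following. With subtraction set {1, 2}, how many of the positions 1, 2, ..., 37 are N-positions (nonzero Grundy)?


Subtraction set S = {1, 2}, so G(n) = n mod 3.
G(n) = 0 when n is a multiple of 3.
Multiples of 3 in [1, 37]: 12
N-positions (nonzero Grundy) = 37 - 12 = 25

25


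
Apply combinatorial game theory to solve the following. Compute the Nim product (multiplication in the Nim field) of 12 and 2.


Nim multiplication is bilinear over XOR: (u XOR v) * w = (u*w) XOR (v*w).
So we split each operand into its bit components and XOR the pairwise Nim products.
12 = 4 + 8 (as XOR of powers of 2).
2 = 2 (as XOR of powers of 2).
Using the standard Nim-product table on single bits:
  2*2 = 3,   2*4 = 8,   2*8 = 12,
  4*4 = 6,   4*8 = 11,  8*8 = 13,
and  1*x = x (identity), k*l = l*k (commutative).
Pairwise Nim products:
  4 * 2 = 8
  8 * 2 = 12
XOR them: 8 XOR 12 = 4.
Result: 12 * 2 = 4 (in Nim).

4


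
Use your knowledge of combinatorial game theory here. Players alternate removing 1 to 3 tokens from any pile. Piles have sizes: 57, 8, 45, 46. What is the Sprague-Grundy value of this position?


Subtraction set: {1, 2, 3}
For this subtraction set, G(n) = n mod 4 (period = max + 1 = 4).
Pile 1 (size 57): G(57) = 57 mod 4 = 1
Pile 2 (size 8): G(8) = 8 mod 4 = 0
Pile 3 (size 45): G(45) = 45 mod 4 = 1
Pile 4 (size 46): G(46) = 46 mod 4 = 2
Total Grundy value = XOR of all: 1 XOR 0 XOR 1 XOR 2 = 2

2


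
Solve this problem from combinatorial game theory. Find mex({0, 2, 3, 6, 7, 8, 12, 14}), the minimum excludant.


Set = {0, 2, 3, 6, 7, 8, 12, 14}
0 is in the set.
1 is NOT in the set. This is the mex.
mex = 1

1


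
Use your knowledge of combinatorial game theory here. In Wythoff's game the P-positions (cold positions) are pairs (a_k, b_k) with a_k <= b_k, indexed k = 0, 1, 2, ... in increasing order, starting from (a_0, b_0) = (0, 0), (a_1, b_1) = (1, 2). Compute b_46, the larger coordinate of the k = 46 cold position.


By Wythoff's theorem, a_k = floor(k * phi) and b_k = floor(k * phi^2) = a_k + k, where phi = (1 + sqrt(5))/2 is the golden ratio.
phi = (1 + sqrt(5))/2 = 1.618034
phi^2 = phi + 1 = 2.618034
k = 46
k * phi^2 = 46 * 2.618034 = 120.429563
b_46 = floor(k * phi^2) = 120 (check: a_46 + k = 74 + 46 = 120)

120


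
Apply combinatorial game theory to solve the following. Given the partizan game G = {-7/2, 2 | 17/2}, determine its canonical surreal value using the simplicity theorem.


Left options: {-7/2, 2}, max = 2
Right options: {17/2}, min = 17/2
All options are numbers and max(Left) < min(Right), so by the simplicity theorem the value is the simplest (earliest-born) number strictly between 2 and 17/2.
Integers 3 through 8 all lie strictly between 2 and 17/2.
Among integers, the simplest (lowest birthday = smallest |n|; 0 is born on day 0, +-n on day n) is 3.
No non-integer in the interval can be simpler: if x is a non-integer in the interval, then floor(x) or ceil(x) also lies in the interval (the interval contains an integer), and both are proper prefixes of x's sign expansion, i.e. born earlier. So the game value is 3.
Game value = 3

3


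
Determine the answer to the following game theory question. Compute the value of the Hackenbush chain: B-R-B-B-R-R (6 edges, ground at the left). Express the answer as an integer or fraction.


Edges (from ground): B-R-B-B-R-R
By Berlekamp's sign-expansion rule, a Blue-Red Hackenbush stalk has the value of the surreal number whose sign sequence is the edge sequence with B -> + and R -> -.
Sign sequence: +-++--
Trace the sign expansion in the surreal number tree, starting from 0:
Edge 1: B (sign +) -> bounds (0, +inf), value = 1
Edge 2: R (sign -) -> bounds (0, 1), value = 1/2
Edge 3: B (sign +) -> bounds (1/2, 1), value = 3/4
Edge 4: B (sign +) -> bounds (3/4, 1), value = 7/8
Edge 5: R (sign -) -> bounds (3/4, 7/8), value = 13/16
Edge 6: R (sign -) -> bounds (3/4, 13/16), value = 25/32
Game value = 25/32

25/32


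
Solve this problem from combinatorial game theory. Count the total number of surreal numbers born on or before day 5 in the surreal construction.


Day 0: {|} = 0 is born. Count = 1.
Day n: the number of surreal numbers born by day n is 2^(n+1) - 1.
By day 0: 2^1 - 1 = 1
By day 1: 2^2 - 1 = 3
By day 2: 2^3 - 1 = 7
By day 3: 2^4 - 1 = 15
By day 4: 2^5 - 1 = 31
By day 5: 2^6 - 1 = 63
By day 5: 63 surreal numbers.

63


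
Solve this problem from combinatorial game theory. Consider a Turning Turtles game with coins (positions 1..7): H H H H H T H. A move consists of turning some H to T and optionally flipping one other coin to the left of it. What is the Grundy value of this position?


Coins: H H H H H T H
Key fact: a single head at position k behaves exactly like a Nim heap of size k (turning it to T and optionally flipping a coin at j < k corresponds to moving the heap from k to j, or to 0), and heads combine as a disjunctive sum (two heads at the same place would cancel, matching j XOR j = 0). So the Nim-value is the XOR of the 1-indexed positions of the heads.
Face-up positions (1-indexed): [1, 2, 3, 4, 5, 7]
XOR 0 with 1: 0 XOR 1 = 1
XOR 1 with 2: 1 XOR 2 = 3
XOR 3 with 3: 3 XOR 3 = 0
XOR 0 with 4: 0 XOR 4 = 4
XOR 4 with 5: 4 XOR 5 = 1
XOR 1 with 7: 1 XOR 7 = 6
Nim-value = 6

6


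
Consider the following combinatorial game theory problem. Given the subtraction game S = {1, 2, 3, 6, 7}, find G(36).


The subtraction set is S = {1, 2, 3, 6, 7}.
G(k) = mex{ G(k - s) : s in S, s <= k }. We compute iteratively: G(0) = 0.
G(1) = mex({0}) = 1
G(2) = mex({0, 1}) = 2
G(3) = mex({0, 1, 2}) = 3
G(4) = mex({1, 2, 3}) = 0
G(5) = mex({0, 2, 3}) = 1
G(6) = mex({0, 1, 3}) = 2
G(7) = mex({0, 1, 2}) = 3
G(8) = mex({1, 2, 3}) = 0
G(9) = mex({0, 2, 3}) = 1
G(10) = mex({0, 1, 3}) = 2
Observe that G(4)..G(10) = 0, 1, 2, 3, 0, 1, 2 repeats G(0)..G(6) = 0, 1, 2, 3, 0, 1, 2.
For k >= max(S) = 7, G(k) is determined by the previous 7 values G(k-7)..G(k-1); a window of 7 consecutive values has recurred shifted by 4, so by induction G(k + 4) = G(k) for all k >= 0: the sequence is periodic from the start with period 4.
One period: G(0..3) = 0, 1, 2, 3.
36 mod 4 = 0, so G(36) = G(0) = 0.

0


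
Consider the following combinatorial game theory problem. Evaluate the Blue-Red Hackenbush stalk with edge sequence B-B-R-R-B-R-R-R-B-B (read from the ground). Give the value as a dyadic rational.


Edges (from ground): B-B-R-R-B-R-R-R-B-B
By Berlekamp's sign-expansion rule, a Blue-Red Hackenbush stalk has the value of the surreal number whose sign sequence is the edge sequence with B -> + and R -> -.
Sign sequence: ++--+---++
Trace the sign expansion in the surreal number tree, starting from 0:
Edge 1: B (sign +) -> bounds (0, +inf), value = 1
Edge 2: B (sign +) -> bounds (1, +inf), value = 2
Edge 3: R (sign -) -> bounds (1, 2), value = 3/2
Edge 4: R (sign -) -> bounds (1, 3/2), value = 5/4
Edge 5: B (sign +) -> bounds (5/4, 3/2), value = 11/8
Edge 6: R (sign -) -> bounds (5/4, 11/8), value = 21/16
Edge 7: R (sign -) -> bounds (5/4, 21/16), value = 41/32
Edge 8: R (sign -) -> bounds (5/4, 41/32), value = 81/64
Edge 9: B (sign +) -> bounds (81/64, 41/32), value = 163/128
Edge 10: B (sign +) -> bounds (163/128, 41/32), value = 327/256
Game value = 327/256

327/256


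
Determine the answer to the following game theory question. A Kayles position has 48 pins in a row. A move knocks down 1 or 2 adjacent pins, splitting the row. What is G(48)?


Kayles: a move removes 1 or 2 adjacent pins from a contiguous row.
Removing pins from a row of k leaves two independent rows (a, b) with a + b = k - 1 (one pin) or a + b = k - 2 (two pins); an end removal gives a = 0.
By Sprague-Grundy, G(k) = mex{ G(a) XOR G(b) } over all these splits. G(0) = 0.
G(1): splits (0,0):0^0=0 -> mex({0}) = 1
G(2): splits (0,1):0^1=1 (0,0):0^0=0 -> mex({0, 1}) = 2
G(3): splits (0,2):0^2=2 (1,1):1^1=0 (0,1):0^1=1 -> mex({0, 1, 2}) = 3
G(4): splits (0,3):0^3=3 (1,2):1^2=3 (0,2):0^2=2 (1,1):1^1=0 -> mex({0, 2, 3}) = 1
G(5): splits (0,4):0^1=1 (1,3):1^3=2 (2,2):2^2=0 (0,3):0^3=3 (1,2):1^2=3 -> mex({0, 1, 2, 3}) = 4
G(6) = mex({0, 1, 2, 4}) = 3
G(7) = mex({0, 1, 3, 4, 5}) = 2
G(8) = mex({0, 2, 3, 5, 6}) = 1
G(9) = mex({0, 1, 2, 3, 6, 7}) = 4
G(10) = mex({0, 1, 3, 4, 5, 7}) = 2
G(11) = mex({0, 1, 2, 3, 4, 5}) = 6
G(12) = mex({0, 1, 2, 3, 5, 6, 7}) = 4
G(13) = mex({0, 2, 3, 4, 6, 7}) = 1
G(14) = mex({0, 1, 4, 5, 6, 7}) = 2
G(15) = mex({0, 1, 2, 3, 4, 5, 6}) = 7
G(16) = mex({0, 2, 3, 5, 6, 7}) = 1
G(17) = mex({0, 1, 2, 3, 5, 6, 7}) = 4
G(18) = mex({0, 1, 2, 4, 5, 6}) = 3
G(19) = mex({0, 1, 3, 4, 5, 7}) = 2
G(20) = mex({0, 2, 3, 4, 5, 6, 7}) = 1
G(21) = mex({0, 1, 2, 3, 5, 6, 7}) = 4
G(22) = mex({0, 1, 2, 3, 4, 5, 7}) = 6
G(23) = mex({0, 1, 2, 3, 4, 5, 6}) = 7
G(24) = mex({0, 1, 2, 3, 5, 6, 7}) = 4
G(25) = mex({0, 2, 3, 4, 6, 7}) = 1
G(26) = mex({0, 1, 3, 4, 5, 6, 7}) = 2
G(27) = mex({0, 1, 2, 3, 4, 5, 6, 7}) = 8
G(28) = mex({0, 1, 2, 3, 4, 6, 7, 8}) = 5
G(29) = mex({0, 1, 2, 3, 5, 6, 7, 8, 9}) = 4
G(30) = mex({0, 1, 2, 3, 4, 5, 6, 9, 10}) = 7
G(31) = mex({0, 1, 3, 4, 5, 7, 10, 11}) = 2
G(32) = mex({0, 2, 3, 4, 5, 6, 7, 9, 11}) = 1
G(33) = mex({0, 1, 2, 3, 4, 5, 6, 7, 9, 12}) = 8
G(34) = mex({0, 1, 2, 3, 4, 5, 7, 8, 11, 12}) = 6
G(35) = mex({0, 1, 2, 3, 4, 5, 6, 8, 9, 10, 11}) = 7
G(36) = mex({0, 1, 2, 3, 5, 6, 7, 9, 10}) = 4
G(37) = mex({0, 2, 3, 4, 6, 7, 9, 10, 11, 12}) = 1
G(38) = mex({0, 1, 3, 4, 5, 6, 7, 9, 10, 11, 12}) = 2
G(39) = mex({0, 1, 2, 4, 5, 6, 7, 9, 10, 12, 14}) = 3
G(40) = mex({0, 2, 3, 4, 6, 7, 11, 12, 14}) = 1
G(41) = mex({0, 1, 2, 3, 5, 6, 7, 9, 10, 11, 12}) = 4
G(42) = mex({0, 1, 2, 3, 4, 5, 6, 9, 10}) = 7
G(43) = mex({0, 1, 3, 4, 5, 7, 9, 10, 12, 15}) = 2
G(44) = mex({0, 2, 3, 4, 5, 6, 7, 9, 10, 12, 15}) = 1
G(45) = mex({0, 1, 2, 3, 4, 5, 6, 7, 9, 10, 12, 14}) = 8
G(46) = mex({0, 1, 3, 4, 5, 7, 8, 11, 12, 14}) = 2
G(47) = mex({0, 1, 2, 3, 4, 5, 6, 8, 9, 10, 11, 12}) = 7
G(48) = mex({0, 1, 2, 3, 5, 6, 7, 9, 10}) = 4
Therefore G(48) = 4.

4


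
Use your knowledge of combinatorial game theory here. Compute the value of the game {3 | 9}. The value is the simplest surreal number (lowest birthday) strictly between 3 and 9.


Left options: {3}, max = 3
Right options: {9}, min = 9
All options are numbers and max(Left) < min(Right), so by the simplicity theorem the value is the simplest (earliest-born) number strictly between 3 and 9.
Integers 4 through 8 all lie strictly between 3 and 9.
Among integers, the simplest (lowest birthday = smallest |n|; 0 is born on day 0, +-n on day n) is 4.
No non-integer in the interval can be simpler: if x is a non-integer in the interval, then floor(x) or ceil(x) also lies in the interval (the interval contains an integer), and both are proper prefixes of x's sign expansion, i.e. born earlier. So the game value is 4.
Game value = 4

4


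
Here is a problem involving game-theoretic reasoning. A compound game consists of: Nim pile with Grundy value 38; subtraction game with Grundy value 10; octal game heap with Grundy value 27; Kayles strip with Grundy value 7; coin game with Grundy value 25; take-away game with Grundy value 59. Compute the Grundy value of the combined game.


By the Sprague-Grundy theorem, the Grundy value of a sum of games is the XOR of individual Grundy values.
Nim pile: Grundy value = 38. Running XOR: 0 XOR 38 = 38
subtraction game: Grundy value = 10. Running XOR: 38 XOR 10 = 44
octal game heap: Grundy value = 27. Running XOR: 44 XOR 27 = 55
Kayles strip: Grundy value = 7. Running XOR: 55 XOR 7 = 48
coin game: Grundy value = 25. Running XOR: 48 XOR 25 = 41
take-away game: Grundy value = 59. Running XOR: 41 XOR 59 = 18
The combined Grundy value is 18.

18


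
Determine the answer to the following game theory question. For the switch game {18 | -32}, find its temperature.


The game is {18 | -32}, a switch {a | b} with numbers a > b.
Cooling {a | b} by t gives {a - t | b + t}, which stops being hot when a - t = b + t, i.e. at t = (a - b)/2. So the temperature of a switch is (a - b)/2.
Temperature = (Left option - Right option) / 2
= (18 - (-32)) / 2
= 50 / 2
= 25

25


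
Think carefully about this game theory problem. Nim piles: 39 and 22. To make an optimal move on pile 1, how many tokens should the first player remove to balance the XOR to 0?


Piles: 39 and 22
Current XOR: 39 XOR 22 = 49 (non-zero, so this is an N-position).
To make the XOR zero, we need to find a move that balances the piles.
For pile 1 (size 39): target = 39 XOR 49 = 22
We reduce pile 1 from 39 to 22.
Tokens removed: 39 - 22 = 17
Verification: 22 XOR 22 = 0

17


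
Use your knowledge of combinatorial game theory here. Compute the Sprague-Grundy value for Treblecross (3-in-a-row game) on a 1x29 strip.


Treblecross: place X on empty cells; 3-in-a-row wins.
Playing within two cells of an existing X lets the opponent win at once, so sensible play treats the cells i-2..i+2 around each X as dead. The player left with no safe cell loses, so this is a normal-play take-away game on strips of safe cells.
Placing X at cell i (0-indexed) of a strip of k safe cells leaves independent strips of sizes max(0, i-2) and max(0, k-i-3). Hence G(k) = mex{ G(max(0,i-2)) XOR G(max(0,k-i-3)) : 0 <= i < k }, with G(0) = 0.
G(1): splits (0,0):0^0=0 -> mex({0}) = 1
G(2): splits (0,0):0^0=0 -> mex({0}) = 1
G(3): splits (0,0):0^0=0 -> mex({0}) = 1
G(4): splits (0,1):0^1=1 (0,0):0^0=0 -> mex({0, 1}) = 2
G(5): splits (0,2):0^1=1 (0,1):0^1=1 (0,0):0^0=0 -> mex({0, 1}) = 2
G(6) = mex({1}) = 0
G(7) = mex({0, 1, 2}) = 3
G(8) = mex({0, 1, 2}) = 3
G(9) = mex({0, 2}) = 1
G(10) = mex({0, 2, 3}) = 1
G(11) = mex({0, 3}) = 1
G(12) = mex({1, 3}) = 0
G(13) = mex({0, 1, 2, 3}) = 4
G(14) = mex({0, 1, 2}) = 3
G(15) = mex({0, 1, 2}) = 3
G(16) = mex({0, 1, 2, 4}) = 3
G(17) = mex({0, 1, 3, 4}) = 2
G(18) = mex({0, 1, 3, 4}) = 2
G(19) = mex({0, 1, 3, 5}) = 2
G(20) = mex({0, 1, 2, 3, 5}) = 4
G(21) = mex({0, 1, 2, 3, 5}) = 4
G(22) = mex({1, 2, 6}) = 0
G(23) = mex({0, 1, 2, 3, 4, 6}) = 5
G(24) = mex({0, 1, 2, 3, 4}) = 5
G(25) = mex({0, 1, 3, 4, 7}) = 2
G(26) = mex({0, 1, 3, 4, 5, 7}) = 2
G(27) = mex({0, 1, 3, 5}) = 2
G(28) = mex({0, 1, 2, 5}) = 3
G(29) = mex({0, 1, 2, 4, 5, 6}) = 3
Therefore G(29) = 3.

3


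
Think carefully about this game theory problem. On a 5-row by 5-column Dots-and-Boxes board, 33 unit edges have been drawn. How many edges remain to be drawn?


Grid: 5 x 5 boxes, i.e. 6 rows and 6 columns of dots.
Horizontal edges: (rows + 1) * cols = 6 * 5 = 30
Vertical edges: rows * (cols + 1) = 5 * 6 = 30
Total edges: 30 + 30 = 60
Edges drawn: 33
Remaining: 60 - 33 = 27

27


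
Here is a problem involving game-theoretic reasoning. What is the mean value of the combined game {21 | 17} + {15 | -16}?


G1 = {21 | 17}, G2 = {15 | -16}
Each is a switch {a | b} with numbers a > b; its mean value is (a + b)/2, and mean value is additive over game sums: m(G1 + G2) = m(G1) + m(G2).
Mean of G1 = (21 + (17))/2 = 38/2 = 19
Mean of G2 = (15 + (-16))/2 = -1/2 = -1/2
Mean of G1 + G2 = 19 + -1/2 = 37/2

37/2


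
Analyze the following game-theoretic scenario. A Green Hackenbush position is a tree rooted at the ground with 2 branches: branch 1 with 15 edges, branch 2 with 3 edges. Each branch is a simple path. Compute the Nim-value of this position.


The tree has 2 branches from the ground vertex.
In Green Hackenbush, the Nim-value of a simple path of length k is k.
Branch 1: length 15, Nim-value = 15
Branch 2: length 3, Nim-value = 3
Total Nim-value = XOR of all branch values:
0 XOR 15 = 15
15 XOR 3 = 12
Nim-value of the tree = 12

12


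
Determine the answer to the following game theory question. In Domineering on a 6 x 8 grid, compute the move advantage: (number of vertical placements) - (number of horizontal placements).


Board is 6 x 8 (rows x cols).
Left (vertical) placements: (rows-1) * cols = 5 * 8 = 40
Right (horizontal) placements: rows * (cols-1) = 6 * 7 = 42
Advantage = Left - Right = 40 - 42 = -2

-2


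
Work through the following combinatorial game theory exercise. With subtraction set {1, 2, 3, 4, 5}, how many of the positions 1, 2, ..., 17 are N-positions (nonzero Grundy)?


Subtraction set S = {1, 2, 3, 4, 5}, so G(n) = n mod 6.
G(n) = 0 when n is a multiple of 6.
Multiples of 6 in [1, 17]: 2
N-positions (nonzero Grundy) = 17 - 2 = 15

15


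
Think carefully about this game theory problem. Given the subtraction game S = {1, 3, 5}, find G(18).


The subtraction set is S = {1, 3, 5}.
G(k) = mex{ G(k - s) : s in S, s <= k }. We compute iteratively: G(0) = 0.
G(1) = mex({0}) = 1
G(2) = mex({1}) = 0
G(3) = mex({0}) = 1
G(4) = mex({1}) = 0
G(5) = mex({0}) = 1
G(6) = mex({1}) = 0
Observe that G(2)..G(6) = 0, 1, 0, 1, 0 repeats G(0)..G(4) = 0, 1, 0, 1, 0.
For k >= max(S) = 5, G(k) is determined by the previous 5 values G(k-5)..G(k-1); a window of 5 consecutive values has recurred shifted by 2, so by induction G(k + 2) = G(k) for all k >= 0: the sequence is periodic from the start with period 2.
One period: G(0..1) = 0, 1.
18 mod 2 = 0, so G(18) = G(0) = 0.

0


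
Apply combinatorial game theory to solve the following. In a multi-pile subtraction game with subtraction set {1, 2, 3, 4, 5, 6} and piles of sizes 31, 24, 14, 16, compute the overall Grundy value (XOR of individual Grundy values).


Subtraction set: {1, 2, 3, 4, 5, 6}
For this subtraction set, G(n) = n mod 7 (period = max + 1 = 7).
Pile 1 (size 31): G(31) = 31 mod 7 = 3
Pile 2 (size 24): G(24) = 24 mod 7 = 3
Pile 3 (size 14): G(14) = 14 mod 7 = 0
Pile 4 (size 16): G(16) = 16 mod 7 = 2
Total Grundy value = XOR of all: 3 XOR 3 XOR 0 XOR 2 = 2

2


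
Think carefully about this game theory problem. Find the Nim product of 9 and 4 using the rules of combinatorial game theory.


Nim multiplication is bilinear over XOR: (u XOR v) * w = (u*w) XOR (v*w).
So we split each operand into its bit components and XOR the pairwise Nim products.
9 = 1 + 8 (as XOR of powers of 2).
4 = 4 (as XOR of powers of 2).
Using the standard Nim-product table on single bits:
  2*2 = 3,   2*4 = 8,   2*8 = 12,
  4*4 = 6,   4*8 = 11,  8*8 = 13,
and  1*x = x (identity), k*l = l*k (commutative).
Pairwise Nim products:
  1 * 4 = 4
  8 * 4 = 11
XOR them: 4 XOR 11 = 15.
Result: 9 * 4 = 15 (in Nim).

15


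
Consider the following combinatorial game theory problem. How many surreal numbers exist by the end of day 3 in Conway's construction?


Day 0: {|} = 0 is born. Count = 1.
Day n: the number of surreal numbers born by day n is 2^(n+1) - 1.
By day 0: 2^1 - 1 = 1
By day 1: 2^2 - 1 = 3
By day 2: 2^3 - 1 = 7
By day 3: 2^4 - 1 = 15
By day 3: 15 surreal numbers.

15


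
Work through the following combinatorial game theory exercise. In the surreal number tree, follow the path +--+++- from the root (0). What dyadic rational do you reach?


Sign expansion: +--+++-
Rule: track bounds (lo, hi), initially (-inf, +inf). On '+', the current value becomes lo and we move to the simplest number in (value, hi): value + 1 if hi = +inf, otherwise the midpoint (value + hi)/2. On '-', the current value becomes hi and we move to value - 1 if lo = -inf, otherwise the midpoint (lo + value)/2.
Start at 0.
Step 1: sign = +, move right. Bounds: (0, +inf). Value = 1
Step 2: sign = -, move left. Bounds: (0, 1). Value = 1/2
Step 3: sign = -, move left. Bounds: (0, 1/2). Value = 1/4
Step 4: sign = +, move right. Bounds: (1/4, 1/2). Value = 3/8
Step 5: sign = +, move right. Bounds: (3/8, 1/2). Value = 7/16
Step 6: sign = +, move right. Bounds: (7/16, 1/2). Value = 15/32
Step 7: sign = -, move left. Bounds: (7/16, 15/32). Value = 29/64
The surreal number with sign expansion +--+++- is 29/64.

29/64


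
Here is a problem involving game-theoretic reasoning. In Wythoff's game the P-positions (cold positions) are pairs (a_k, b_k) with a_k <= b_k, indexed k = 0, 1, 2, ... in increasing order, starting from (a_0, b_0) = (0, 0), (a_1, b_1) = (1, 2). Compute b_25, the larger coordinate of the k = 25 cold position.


By Wythoff's theorem, a_k = floor(k * phi) and b_k = floor(k * phi^2) = a_k + k, where phi = (1 + sqrt(5))/2 is the golden ratio.
phi = (1 + sqrt(5))/2 = 1.618034
phi^2 = phi + 1 = 2.618034
k = 25
k * phi^2 = 25 * 2.618034 = 65.450850
b_25 = floor(k * phi^2) = 65 (check: a_25 + k = 40 + 25 = 65)

65


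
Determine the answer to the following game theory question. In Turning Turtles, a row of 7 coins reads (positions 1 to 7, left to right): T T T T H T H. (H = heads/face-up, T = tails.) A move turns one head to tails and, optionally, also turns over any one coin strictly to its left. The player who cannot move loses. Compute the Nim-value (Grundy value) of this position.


Coins: T T T T H T H
Key fact: a single head at position k behaves exactly like a Nim heap of size k (turning it to T and optionally flipping a coin at j < k corresponds to moving the heap from k to j, or to 0), and heads combine as a disjunctive sum (two heads at the same place would cancel, matching j XOR j = 0). So the Nim-value is the XOR of the 1-indexed positions of the heads.
Face-up positions (1-indexed): [5, 7]
XOR 0 with 5: 0 XOR 5 = 5
XOR 5 with 7: 5 XOR 7 = 2
Nim-value = 2

2


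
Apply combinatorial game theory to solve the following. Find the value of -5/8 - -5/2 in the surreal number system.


x = -5/8, y = -5/2
Converting to common denominator: 8
x = -5/8, y = -20/8
x - y = -5/8 - -5/2 = 15/8

15/8


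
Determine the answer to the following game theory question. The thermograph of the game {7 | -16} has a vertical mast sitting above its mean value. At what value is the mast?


Game = {7 | -16}, a switch {a | b} with numbers a > b.
Its thermograph has left wall a - t and right wall b + t, which meet at t = (a - b)/2, where both equal (a + b)/2. So the mast (mean value) is at (a + b)/2.
Mean = (7 + (-16))/2 = -9/2 = -9/2

-9/2


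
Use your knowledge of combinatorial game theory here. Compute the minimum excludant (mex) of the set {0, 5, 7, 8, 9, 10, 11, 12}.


Set = {0, 5, 7, 8, 9, 10, 11, 12}
0 is in the set.
1 is NOT in the set. This is the mex.
mex = 1

1


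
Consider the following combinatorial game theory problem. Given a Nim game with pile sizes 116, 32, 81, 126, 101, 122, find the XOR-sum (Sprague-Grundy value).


We need the XOR (exclusive or) of all pile sizes.
After XOR-ing pile 1 (size 116): 0 XOR 116 = 116
After XOR-ing pile 2 (size 32): 116 XOR 32 = 84
After XOR-ing pile 3 (size 81): 84 XOR 81 = 5
After XOR-ing pile 4 (size 126): 5 XOR 126 = 123
After XOR-ing pile 5 (size 101): 123 XOR 101 = 30
After XOR-ing pile 6 (size 122): 30 XOR 122 = 100
The Nim-value of this position is 100.

100


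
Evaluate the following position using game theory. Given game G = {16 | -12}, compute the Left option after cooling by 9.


Original game: {16 | -12} (a switch {a | b} with a > b).
Cooling by t (for t below the temperature (a - b)/2 = 14) taxes each move by t: {a | b} cooled by t is {a - t | b + t}.
Cooling amount: t = 9
Cooled Left option: 16 - 9 = 7
Cooled Right option: -12 + 9 = -3
Cooled game: {7 | -3}
Left option = 7

7


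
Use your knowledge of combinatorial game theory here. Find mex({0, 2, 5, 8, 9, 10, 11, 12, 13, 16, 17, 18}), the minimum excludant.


Set = {0, 2, 5, 8, 9, 10, 11, 12, 13, 16, 17, 18}
0 is in the set.
1 is NOT in the set. This is the mex.
mex = 1

1


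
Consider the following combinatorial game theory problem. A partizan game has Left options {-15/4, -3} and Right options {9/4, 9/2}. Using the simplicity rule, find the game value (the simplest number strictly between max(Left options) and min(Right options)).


Left options: {-15/4, -3}, max = -3
Right options: {9/4, 9/2}, min = 9/4
All options are numbers and max(Left) < min(Right), so by the simplicity theorem the value is the simplest (earliest-born) number strictly between -3 and 9/4.
Integers -2 through 2 all lie strictly between -3 and 9/4.
Among integers, the simplest (lowest birthday = smallest |n|; 0 is born on day 0, +-n on day n) is 0.
No non-integer in the interval can be simpler: if x is a non-integer in the interval, then floor(x) or ceil(x) also lies in the interval (the interval contains an integer), and both are proper prefixes of x's sign expansion, i.e. born earlier. So the game value is 0.
Game value = 0

0


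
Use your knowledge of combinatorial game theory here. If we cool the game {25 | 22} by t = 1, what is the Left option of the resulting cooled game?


Original game: {25 | 22} (a switch {a | b} with a > b).
Cooling by t (for t below the temperature (a - b)/2 = 3/2) taxes each move by t: {a | b} cooled by t is {a - t | b + t}.
Cooling amount: t = 1
Cooled Left option: 25 - 1 = 24
Cooled Right option: 22 + 1 = 23
Cooled game: {24 | 23}
Left option = 24

24


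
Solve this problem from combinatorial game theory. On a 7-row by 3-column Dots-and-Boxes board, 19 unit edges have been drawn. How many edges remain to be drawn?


Grid: 7 x 3 boxes, i.e. 8 rows and 4 columns of dots.
Horizontal edges: (rows + 1) * cols = 8 * 3 = 24
Vertical edges: rows * (cols + 1) = 7 * 4 = 28
Total edges: 24 + 28 = 52
Edges drawn: 19
Remaining: 52 - 19 = 33

33


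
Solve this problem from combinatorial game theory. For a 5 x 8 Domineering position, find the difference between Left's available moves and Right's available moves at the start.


Board is 5 x 8 (rows x cols).
Left (vertical) placements: (rows-1) * cols = 4 * 8 = 32
Right (horizontal) placements: rows * (cols-1) = 5 * 7 = 35
Advantage = Left - Right = 32 - 35 = -3

-3


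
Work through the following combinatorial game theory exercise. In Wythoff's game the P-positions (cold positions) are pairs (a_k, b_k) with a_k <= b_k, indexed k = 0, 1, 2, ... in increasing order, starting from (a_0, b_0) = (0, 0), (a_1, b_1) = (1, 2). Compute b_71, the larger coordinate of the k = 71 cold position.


By Wythoff's theorem, a_k = floor(k * phi) and b_k = floor(k * phi^2) = a_k + k, where phi = (1 + sqrt(5))/2 is the golden ratio.
phi = (1 + sqrt(5))/2 = 1.618034
phi^2 = phi + 1 = 2.618034
k = 71
k * phi^2 = 71 * 2.618034 = 185.880413
b_71 = floor(k * phi^2) = 185 (check: a_71 + k = 114 + 71 = 185)

185


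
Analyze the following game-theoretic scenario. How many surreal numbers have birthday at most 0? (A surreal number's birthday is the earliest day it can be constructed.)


Day 0: {|} = 0 is born. Count = 1.
Day n: the number of surreal numbers born by day n is 2^(n+1) - 1.
By day 0: 2^1 - 1 = 1
By day 0: 1 surreal numbers.

1


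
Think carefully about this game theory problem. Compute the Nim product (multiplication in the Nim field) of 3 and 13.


Nim multiplication is bilinear over XOR: (u XOR v) * w = (u*w) XOR (v*w).
So we split each operand into its bit components and XOR the pairwise Nim products.
3 = 1 + 2 (as XOR of powers of 2).
13 = 1 + 4 + 8 (as XOR of powers of 2).
Using the standard Nim-product table on single bits:
  2*2 = 3,   2*4 = 8,   2*8 = 12,
  4*4 = 6,   4*8 = 11,  8*8 = 13,
and  1*x = x (identity), k*l = l*k (commutative).
Pairwise Nim products:
  1 * 1 = 1
  1 * 4 = 4
  1 * 8 = 8
  2 * 1 = 2
  2 * 4 = 8
  2 * 8 = 12
XOR them: 1 XOR 4 XOR 8 XOR 2 XOR 8 XOR 12 = 11.
Result: 3 * 13 = 11 (in Nim).

11


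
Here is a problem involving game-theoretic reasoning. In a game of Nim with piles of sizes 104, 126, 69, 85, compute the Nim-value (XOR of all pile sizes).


We need the XOR (exclusive or) of all pile sizes.
After XOR-ing pile 1 (size 104): 0 XOR 104 = 104
After XOR-ing pile 2 (size 126): 104 XOR 126 = 22
After XOR-ing pile 3 (size 69): 22 XOR 69 = 83
After XOR-ing pile 4 (size 85): 83 XOR 85 = 6
The Nim-value of this position is 6.

6


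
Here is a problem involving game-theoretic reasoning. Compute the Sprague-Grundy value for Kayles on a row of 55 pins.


Kayles: a move removes 1 or 2 adjacent pins from a contiguous row.
Removing pins from a row of k leaves two independent rows (a, b) with a + b = k - 1 (one pin) or a + b = k - 2 (two pins); an end removal gives a = 0.
By Sprague-Grundy, G(k) = mex{ G(a) XOR G(b) } over all these splits. G(0) = 0.
G(1): splits (0,0):0^0=0 -> mex({0}) = 1
G(2): splits (0,1):0^1=1 (0,0):0^0=0 -> mex({0, 1}) = 2
G(3): splits (0,2):0^2=2 (1,1):1^1=0 (0,1):0^1=1 -> mex({0, 1, 2}) = 3
G(4): splits (0,3):0^3=3 (1,2):1^2=3 (0,2):0^2=2 (1,1):1^1=0 -> mex({0, 2, 3}) = 1
G(5): splits (0,4):0^1=1 (1,3):1^3=2 (2,2):2^2=0 (0,3):0^3=3 (1,2):1^2=3 -> mex({0, 1, 2, 3}) = 4
G(6) = mex({0, 1, 2, 4}) = 3
G(7) = mex({0, 1, 3, 4, 5}) = 2
G(8) = mex({0, 2, 3, 5, 6}) = 1
G(9) = mex({0, 1, 2, 3, 6, 7}) = 4
G(10) = mex({0, 1, 3, 4, 5, 7}) = 2
G(11) = mex({0, 1, 2, 3, 4, 5}) = 6
G(12) = mex({0, 1, 2, 3, 5, 6, 7}) = 4
G(13) = mex({0, 2, 3, 4, 6, 7}) = 1
G(14) = mex({0, 1, 4, 5, 6, 7}) = 2
G(15) = mex({0, 1, 2, 3, 4, 5, 6}) = 7
G(16) = mex({0, 2, 3, 5, 6, 7}) = 1
G(17) = mex({0, 1, 2, 3, 5, 6, 7}) = 4
G(18) = mex({0, 1, 2, 4, 5, 6}) = 3
G(19) = mex({0, 1, 3, 4, 5, 7}) = 2
G(20) = mex({0, 2, 3, 4, 5, 6, 7}) = 1
G(21) = mex({0, 1, 2, 3, 5, 6, 7}) = 4
G(22) = mex({0, 1, 2, 3, 4, 5, 7}) = 6
G(23) = mex({0, 1, 2, 3, 4, 5, 6}) = 7
G(24) = mex({0, 1, 2, 3, 5, 6, 7}) = 4
G(25) = mex({0, 2, 3, 4, 6, 7}) = 1
G(26) = mex({0, 1, 3, 4, 5, 6, 7}) = 2
G(27) = mex({0, 1, 2, 3, 4, 5, 6, 7}) = 8
G(28) = mex({0, 1, 2, 3, 4, 6, 7, 8}) = 5
G(29) = mex({0, 1, 2, 3, 5, 6, 7, 8, 9}) = 4
G(30) = mex({0, 1, 2, 3, 4, 5, 6, 9, 10}) = 7
G(31) = mex({0, 1, 3, 4, 5, 7, 10, 11}) = 2
G(32) = mex({0, 2, 3, 4, 5, 6, 7, 9, 11}) = 1
G(33) = mex({0, 1, 2, 3, 4, 5, 6, 7, 9, 12}) = 8
G(34) = mex({0, 1, 2, 3, 4, 5, 7, 8, 11, 12}) = 6
G(35) = mex({0, 1, 2, 3, 4, 5, 6, 8, 9, 10, 11}) = 7
G(36) = mex({0, 1, 2, 3, 5, 6, 7, 9, 10}) = 4
G(37) = mex({0, 2, 3, 4, 6, 7, 9, 10, 11, 12}) = 1
G(38) = mex({0, 1, 3, 4, 5, 6, 7, 9, 10, 11, 12}) = 2
G(39) = mex({0, 1, 2, 4, 5, 6, 7, 9, 10, 12, 14}) = 3
G(40) = mex({0, 2, 3, 4, 6, 7, 11, 12, 14}) = 1
G(41) = mex({0, 1, 2, 3, 5, 6, 7, 9, 10, 11, 12}) = 4
G(42) = mex({0, 1, 2, 3, 4, 5, 6, 9, 10}) = 7
G(43) = mex({0, 1, 3, 4, 5, 7, 9, 10, 12, 15}) = 2
G(44) = mex({0, 2, 3, 4, 5, 6, 7, 9, 10, 12, 15}) = 1
G(45) = mex({0, 1, 2, 3, 4, 5, 6, 7, 9, 10, 12, 14}) = 8
G(46) = mex({0, 1, 3, 4, 5, 7, 8, 11, 12, 14}) = 2
G(47) = mex({0, 1, 2, 3, 4, 5, 6, 8, 9, 10, 11, 12}) = 7
G(48) = mex({0, 1, 2, 3, 5, 6, 7, 9, 10}) = 4
G(49) = mex({0, 2, 3, 4, 6, 7, 9, 10, 11, 12, 15}) = 1
G(50) = mex({0, 1, 4, 5, 6, 7, 9, 11, 12, 14, 15}) = 2
G(51) = mex({0, 1, 2, 3, 4, 5, 6, 7, 9, 12, 14, 15}) = 8
G(52) = mex({0, 2, 3, 4, 5, 6, 7, 8, 11, 12, 15}) = 1
G(53) = mex({0, 1, 2, 3, 5, 6, 7, 8, 9, 10, 11, 12}) = 4
G(54) = mex({0, 1, 2, 3, 4, 5, 6, 9, 10}) = 7
G(55) = mex({0, 1, 3, 4, 5, 7, 9, 10, 11, 12}) = 2
Therefore G(55) = 2.

2


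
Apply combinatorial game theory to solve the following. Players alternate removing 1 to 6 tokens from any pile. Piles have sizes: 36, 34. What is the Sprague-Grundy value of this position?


Subtraction set: {1, 2, 3, 4, 5, 6}
For this subtraction set, G(n) = n mod 7 (period = max + 1 = 7).
Pile 1 (size 36): G(36) = 36 mod 7 = 1
Pile 2 (size 34): G(34) = 34 mod 7 = 6
Total Grundy value = XOR of all: 1 XOR 6 = 7

7


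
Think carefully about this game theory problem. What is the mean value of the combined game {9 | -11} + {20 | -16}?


G1 = {9 | -11}, G2 = {20 | -16}
Each is a switch {a | b} with numbers a > b; its mean value is (a + b)/2, and mean value is additive over game sums: m(G1 + G2) = m(G1) + m(G2).
Mean of G1 = (9 + (-11))/2 = -2/2 = -1
Mean of G2 = (20 + (-16))/2 = 4/2 = 2
Mean of G1 + G2 = -1 + 2 = 1

1


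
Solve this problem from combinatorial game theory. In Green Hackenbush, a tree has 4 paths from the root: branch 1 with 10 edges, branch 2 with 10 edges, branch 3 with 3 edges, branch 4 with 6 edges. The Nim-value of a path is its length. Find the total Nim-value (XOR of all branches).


The tree has 4 branches from the ground vertex.
In Green Hackenbush, the Nim-value of a simple path of length k is k.
Branch 1: length 10, Nim-value = 10
Branch 2: length 10, Nim-value = 10
Branch 3: length 3, Nim-value = 3
Branch 4: length 6, Nim-value = 6
Total Nim-value = XOR of all branch values:
0 XOR 10 = 10
10 XOR 10 = 0
0 XOR 3 = 3
3 XOR 6 = 5
Nim-value of the tree = 5

5


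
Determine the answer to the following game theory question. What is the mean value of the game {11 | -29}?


Game = {11 | -29}, a switch {a | b} with numbers a > b.
Its thermograph has left wall a - t and right wall b + t, which meet at t = (a - b)/2, where both equal (a + b)/2. So the mast (mean value) is at (a + b)/2.
Mean = (11 + (-29))/2 = -18/2 = -9

-9


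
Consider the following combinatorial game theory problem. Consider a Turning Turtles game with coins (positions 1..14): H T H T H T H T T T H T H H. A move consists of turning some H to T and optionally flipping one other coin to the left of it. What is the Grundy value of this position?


Coins: H T H T H T H T T T H T H H
Key fact: a single head at position k behaves exactly like a Nim heap of size k (turning it to T and optionally flipping a coin at j < k corresponds to moving the heap from k to j, or to 0), and heads combine as a disjunctive sum (two heads at the same place would cancel, matching j XOR j = 0). So the Nim-value is the XOR of the 1-indexed positions of the heads.
Face-up positions (1-indexed): [1, 3, 5, 7, 11, 13, 14]
XOR 0 with 1: 0 XOR 1 = 1
XOR 1 with 3: 1 XOR 3 = 2
XOR 2 with 5: 2 XOR 5 = 7
XOR 7 with 7: 7 XOR 7 = 0
XOR 0 with 11: 0 XOR 11 = 11
XOR 11 with 13: 11 XOR 13 = 6
XOR 6 with 14: 6 XOR 14 = 8
Nim-value = 8

8
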